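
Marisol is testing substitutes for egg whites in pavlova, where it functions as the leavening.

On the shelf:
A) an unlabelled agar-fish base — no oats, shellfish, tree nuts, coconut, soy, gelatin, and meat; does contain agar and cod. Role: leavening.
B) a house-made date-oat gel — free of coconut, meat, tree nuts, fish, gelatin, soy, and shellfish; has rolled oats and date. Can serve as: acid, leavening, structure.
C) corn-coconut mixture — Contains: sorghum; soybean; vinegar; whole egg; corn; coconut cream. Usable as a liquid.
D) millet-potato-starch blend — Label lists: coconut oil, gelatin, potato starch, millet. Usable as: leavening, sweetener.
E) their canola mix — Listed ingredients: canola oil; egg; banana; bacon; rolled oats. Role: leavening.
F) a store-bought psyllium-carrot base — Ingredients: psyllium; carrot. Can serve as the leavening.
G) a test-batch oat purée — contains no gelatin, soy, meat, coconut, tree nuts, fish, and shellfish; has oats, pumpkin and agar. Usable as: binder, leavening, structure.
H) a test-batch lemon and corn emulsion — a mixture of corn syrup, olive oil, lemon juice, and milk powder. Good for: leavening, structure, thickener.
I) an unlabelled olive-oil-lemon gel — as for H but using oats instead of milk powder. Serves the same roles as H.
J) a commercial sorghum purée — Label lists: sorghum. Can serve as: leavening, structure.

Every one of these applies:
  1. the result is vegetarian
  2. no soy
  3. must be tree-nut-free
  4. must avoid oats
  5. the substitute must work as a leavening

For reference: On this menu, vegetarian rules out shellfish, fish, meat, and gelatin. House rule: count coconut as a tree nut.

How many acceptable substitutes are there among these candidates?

3

A: has cod, so not vegetarian — reject
B: has rolled oats, so not oat-free — out
C: not usable as a leavening; has soybean, so not soy-free (and 1 more) — no
D: has gelatin, so not vegetarian; has coconut oil, so not tree-nut-free — no
E: has bacon, so not vegetarian; has rolled oats, so not oat-free — out
F: every rule checks out — valid
G: has oats, so not oat-free — no
H: corn syrup and milk powder etc. — none of it excluded — keep
I: has oats, so not oat-free — out
J: nothing on the exclusion list — valid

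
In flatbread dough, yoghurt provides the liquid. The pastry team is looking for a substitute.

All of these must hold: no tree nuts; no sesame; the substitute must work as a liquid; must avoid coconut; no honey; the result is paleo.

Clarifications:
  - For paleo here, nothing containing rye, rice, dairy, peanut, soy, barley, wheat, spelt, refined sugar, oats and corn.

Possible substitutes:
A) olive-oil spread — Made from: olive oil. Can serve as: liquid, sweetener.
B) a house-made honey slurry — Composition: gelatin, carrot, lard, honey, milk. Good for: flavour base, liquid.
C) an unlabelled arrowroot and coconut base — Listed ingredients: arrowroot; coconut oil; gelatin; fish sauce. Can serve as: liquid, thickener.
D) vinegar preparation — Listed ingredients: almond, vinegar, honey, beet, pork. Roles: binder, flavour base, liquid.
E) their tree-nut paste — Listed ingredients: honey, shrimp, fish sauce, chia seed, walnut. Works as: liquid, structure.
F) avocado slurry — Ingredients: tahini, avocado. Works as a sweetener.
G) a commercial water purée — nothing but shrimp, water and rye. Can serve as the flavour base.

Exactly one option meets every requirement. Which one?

A

A: every rule checks out — OK
B: has milk, so not paleo; has honey, so not honey-free — no
C: has coconut oil, so not coconut-free — out
D: has honey, so not honey-free; has almond, so not tree-nut-free — no
E: has honey, so not honey-free; has walnut, so not tree-nut-free — out
F: not usable as a liquid; has tahini, so not sesame-free — reject
G: not usable as a liquid; has rye, so not paleo — reject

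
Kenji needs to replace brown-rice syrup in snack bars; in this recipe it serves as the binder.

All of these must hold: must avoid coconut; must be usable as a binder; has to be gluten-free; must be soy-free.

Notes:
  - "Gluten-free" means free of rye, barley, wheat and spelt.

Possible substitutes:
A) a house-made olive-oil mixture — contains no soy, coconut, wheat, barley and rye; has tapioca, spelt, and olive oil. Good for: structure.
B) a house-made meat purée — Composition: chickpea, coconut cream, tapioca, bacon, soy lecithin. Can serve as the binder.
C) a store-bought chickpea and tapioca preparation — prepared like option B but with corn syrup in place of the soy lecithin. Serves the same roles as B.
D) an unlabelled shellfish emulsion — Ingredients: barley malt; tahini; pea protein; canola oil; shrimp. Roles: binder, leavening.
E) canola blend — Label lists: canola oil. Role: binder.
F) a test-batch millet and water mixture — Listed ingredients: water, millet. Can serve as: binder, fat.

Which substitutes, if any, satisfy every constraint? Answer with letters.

E, F

A: not usable as a binder; has spelt, so not gluten-free — no
B: has coconut cream, so not coconut-free; has soy lecithin, so not soy-free — reject
C: has coconut cream, so not coconut-free — out
D: has barley malt, so not gluten-free — reject
E: all constraints satisfied — keep
F: all constraints satisfied — keep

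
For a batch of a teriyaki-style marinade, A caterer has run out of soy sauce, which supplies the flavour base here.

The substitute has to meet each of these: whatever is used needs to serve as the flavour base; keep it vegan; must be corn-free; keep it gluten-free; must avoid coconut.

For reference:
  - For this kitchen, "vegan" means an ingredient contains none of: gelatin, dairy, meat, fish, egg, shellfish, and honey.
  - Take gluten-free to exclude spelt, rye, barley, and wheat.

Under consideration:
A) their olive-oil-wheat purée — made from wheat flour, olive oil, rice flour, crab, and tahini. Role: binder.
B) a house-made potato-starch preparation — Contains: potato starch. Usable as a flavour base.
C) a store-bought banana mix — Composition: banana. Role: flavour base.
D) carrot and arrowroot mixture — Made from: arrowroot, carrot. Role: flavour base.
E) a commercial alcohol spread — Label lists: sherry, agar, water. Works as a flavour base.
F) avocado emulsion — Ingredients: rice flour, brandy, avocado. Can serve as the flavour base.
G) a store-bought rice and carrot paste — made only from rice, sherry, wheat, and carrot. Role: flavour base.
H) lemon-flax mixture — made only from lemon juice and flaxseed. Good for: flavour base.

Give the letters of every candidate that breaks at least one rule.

A, G

A: not usable as a flavour base; has crab, so not vegan (and 1 more) — reject
B: all constraints satisfied — OK
C: only banana; none excluded — OK
D: only carrot and arrowroot; none excluded — OK
E: only sherry, agar, and water; none excluded — keep
F: all constraints satisfied — valid
G: has wheat, so not gluten-free — out
H: only lemon juice and flaxseed; none excluded — keep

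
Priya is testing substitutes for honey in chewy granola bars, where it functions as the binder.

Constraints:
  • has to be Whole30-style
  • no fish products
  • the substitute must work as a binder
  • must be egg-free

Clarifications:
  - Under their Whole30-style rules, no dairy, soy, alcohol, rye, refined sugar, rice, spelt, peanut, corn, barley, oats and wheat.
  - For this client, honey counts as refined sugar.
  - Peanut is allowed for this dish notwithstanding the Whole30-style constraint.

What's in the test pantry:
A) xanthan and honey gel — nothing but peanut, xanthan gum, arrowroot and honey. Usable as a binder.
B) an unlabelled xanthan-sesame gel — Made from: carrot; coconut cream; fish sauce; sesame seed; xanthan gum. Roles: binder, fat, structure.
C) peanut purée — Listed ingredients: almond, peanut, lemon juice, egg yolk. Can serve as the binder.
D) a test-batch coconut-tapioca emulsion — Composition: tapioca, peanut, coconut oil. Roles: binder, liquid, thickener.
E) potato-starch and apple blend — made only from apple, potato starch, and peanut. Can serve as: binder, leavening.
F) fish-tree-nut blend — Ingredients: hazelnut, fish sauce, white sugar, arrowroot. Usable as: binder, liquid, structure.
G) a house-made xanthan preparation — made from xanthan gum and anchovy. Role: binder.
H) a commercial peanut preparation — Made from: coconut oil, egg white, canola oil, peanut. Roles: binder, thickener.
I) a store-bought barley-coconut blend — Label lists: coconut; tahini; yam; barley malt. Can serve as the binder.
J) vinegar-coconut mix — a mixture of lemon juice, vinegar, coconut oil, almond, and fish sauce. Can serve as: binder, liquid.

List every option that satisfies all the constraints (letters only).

D, E

A: has honey, so not Whole30-style — no
B: has fish sauce, so not fish-free — reject
C: has egg yolk, so not egg-free — no
D: peanut is permitted under the Whole30-style carve-out; nothing else excluded — valid
E: peanut is permitted under the Whole30-style carve-out; nothing else excluded — valid
F: has white sugar, so not Whole30-style; has fish sauce, so not fish-free — no
G: has anchovy, so not fish-free — no
H: has egg white, so not egg-free — out
I: has barley malt, so not Whole30-style — reject
J: has fish sauce, so not fish-free — out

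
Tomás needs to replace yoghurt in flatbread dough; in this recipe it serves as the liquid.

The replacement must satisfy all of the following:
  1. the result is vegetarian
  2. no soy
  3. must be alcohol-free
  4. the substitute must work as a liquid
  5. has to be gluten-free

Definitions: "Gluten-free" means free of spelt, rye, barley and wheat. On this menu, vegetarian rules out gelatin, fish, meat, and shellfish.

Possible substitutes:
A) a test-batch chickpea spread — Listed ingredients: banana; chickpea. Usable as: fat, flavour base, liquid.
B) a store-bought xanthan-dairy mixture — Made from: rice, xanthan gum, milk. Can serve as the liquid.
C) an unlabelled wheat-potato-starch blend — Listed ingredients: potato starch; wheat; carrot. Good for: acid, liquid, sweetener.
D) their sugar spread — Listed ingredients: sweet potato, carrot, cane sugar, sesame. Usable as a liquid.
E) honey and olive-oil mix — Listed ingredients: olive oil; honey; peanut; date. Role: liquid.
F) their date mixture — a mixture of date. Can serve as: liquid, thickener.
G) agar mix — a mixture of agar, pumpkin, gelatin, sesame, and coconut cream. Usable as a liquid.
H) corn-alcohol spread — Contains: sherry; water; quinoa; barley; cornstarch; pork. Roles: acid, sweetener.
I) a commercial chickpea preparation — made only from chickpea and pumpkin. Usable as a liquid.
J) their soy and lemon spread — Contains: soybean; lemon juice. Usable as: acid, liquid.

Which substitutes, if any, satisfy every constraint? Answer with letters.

A: only banana and chickpea; none excluded — valid
B: only milk, rice and xanthan gum; none excluded — valid
C: has wheat, so not gluten-free — out
D: sesame and cane sugar etc. — none of it excluded — OK
E: works as a liquid, vegetarian, no alcohol — valid
F: works as a liquid, no alcohol, vegetarian — keep
G: has gelatin, so not vegetarian — out
H: not usable as a liquid; has barley, so not gluten-free (and 2 more) — no
I: no soy, gluten-free — valid
J: has soybean, so not soy-free — reject

A, B, D, E, F, I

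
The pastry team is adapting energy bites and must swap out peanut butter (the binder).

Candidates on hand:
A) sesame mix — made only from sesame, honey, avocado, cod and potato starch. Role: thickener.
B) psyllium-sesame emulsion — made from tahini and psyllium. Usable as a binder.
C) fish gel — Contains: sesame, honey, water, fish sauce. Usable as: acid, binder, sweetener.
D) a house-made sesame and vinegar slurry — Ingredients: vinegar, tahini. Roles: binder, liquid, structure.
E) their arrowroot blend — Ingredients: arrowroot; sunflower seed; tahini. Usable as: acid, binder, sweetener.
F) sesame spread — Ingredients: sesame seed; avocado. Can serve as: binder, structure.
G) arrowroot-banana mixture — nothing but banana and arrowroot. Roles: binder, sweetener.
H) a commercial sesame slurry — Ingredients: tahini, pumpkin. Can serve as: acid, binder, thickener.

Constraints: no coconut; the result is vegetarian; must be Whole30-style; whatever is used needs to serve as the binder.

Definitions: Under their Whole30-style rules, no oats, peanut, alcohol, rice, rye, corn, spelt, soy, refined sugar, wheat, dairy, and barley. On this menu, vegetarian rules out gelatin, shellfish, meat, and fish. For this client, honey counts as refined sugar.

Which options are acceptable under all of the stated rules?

B, D, E, F, G, H

A: not usable as a binder; has honey, so not Whole30-style (and 1 more) — out
B: nothing on the exclusion list — keep
C: has honey, so not Whole30-style; has fish sauce, so not vegetarian — reject
D: works as a binder, no coconut, vegetarian — OK
E: every rule checks out — valid
F: only sesame seed and avocado; none excluded — keep
G: only arrowroot and banana; none excluded — keep
H: only tahini and pumpkin; none excluded — valid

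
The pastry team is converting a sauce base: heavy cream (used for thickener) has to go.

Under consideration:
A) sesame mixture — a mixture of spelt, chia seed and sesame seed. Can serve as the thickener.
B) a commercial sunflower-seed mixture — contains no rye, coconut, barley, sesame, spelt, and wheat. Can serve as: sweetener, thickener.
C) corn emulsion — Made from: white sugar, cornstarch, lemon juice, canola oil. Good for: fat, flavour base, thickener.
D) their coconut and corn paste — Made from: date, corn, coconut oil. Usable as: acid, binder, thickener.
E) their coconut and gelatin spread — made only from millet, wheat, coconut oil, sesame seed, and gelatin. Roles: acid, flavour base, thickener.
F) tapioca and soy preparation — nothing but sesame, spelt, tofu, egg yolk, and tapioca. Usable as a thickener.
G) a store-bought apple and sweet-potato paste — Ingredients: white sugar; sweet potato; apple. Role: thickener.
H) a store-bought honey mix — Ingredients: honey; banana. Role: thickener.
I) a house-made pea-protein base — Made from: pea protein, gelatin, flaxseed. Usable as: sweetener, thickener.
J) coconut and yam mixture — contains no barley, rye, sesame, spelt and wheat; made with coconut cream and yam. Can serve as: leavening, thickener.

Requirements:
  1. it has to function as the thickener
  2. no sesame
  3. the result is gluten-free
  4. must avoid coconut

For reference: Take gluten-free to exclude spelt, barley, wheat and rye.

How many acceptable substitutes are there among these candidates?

5

A: has spelt, so not gluten-free; has sesame seed, so not sesame-free — no
B: no coconut, no sesame — OK
C: works as a thickener, no coconut, no sesame — valid
D: has coconut oil, so not coconut-free — out
E: has wheat, so not gluten-free; has coconut oil, so not coconut-free (and 1 more) — out
F: has spelt, so not gluten-free; has sesame, so not sesame-free — reject
G: only white sugar, sweet potato, and apple; none excluded — valid
H: only honey and banana; none excluded — valid
I: every rule checks out — keep
J: has coconut cream, so not coconut-free — out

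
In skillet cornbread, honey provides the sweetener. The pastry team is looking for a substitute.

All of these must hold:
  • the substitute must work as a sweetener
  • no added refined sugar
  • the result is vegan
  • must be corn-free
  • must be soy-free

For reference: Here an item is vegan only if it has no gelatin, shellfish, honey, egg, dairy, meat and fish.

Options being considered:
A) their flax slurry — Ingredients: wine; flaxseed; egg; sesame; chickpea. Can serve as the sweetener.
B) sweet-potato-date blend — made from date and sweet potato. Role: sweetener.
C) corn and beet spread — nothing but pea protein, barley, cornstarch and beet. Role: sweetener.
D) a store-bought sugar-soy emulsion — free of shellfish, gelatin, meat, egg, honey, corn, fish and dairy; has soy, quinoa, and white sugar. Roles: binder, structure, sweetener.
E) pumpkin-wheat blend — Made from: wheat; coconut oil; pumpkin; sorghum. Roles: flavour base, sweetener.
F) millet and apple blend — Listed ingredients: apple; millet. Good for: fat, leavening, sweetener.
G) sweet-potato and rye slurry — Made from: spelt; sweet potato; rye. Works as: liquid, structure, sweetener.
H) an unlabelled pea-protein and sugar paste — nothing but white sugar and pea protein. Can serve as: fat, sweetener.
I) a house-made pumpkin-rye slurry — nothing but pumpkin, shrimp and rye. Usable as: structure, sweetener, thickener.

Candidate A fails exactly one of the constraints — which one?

usable as a sweetener: satisfied
vegan: has egg — fails
corn-free: satisfied
soy-free: satisfied
no-added-sugar: satisfied

vegan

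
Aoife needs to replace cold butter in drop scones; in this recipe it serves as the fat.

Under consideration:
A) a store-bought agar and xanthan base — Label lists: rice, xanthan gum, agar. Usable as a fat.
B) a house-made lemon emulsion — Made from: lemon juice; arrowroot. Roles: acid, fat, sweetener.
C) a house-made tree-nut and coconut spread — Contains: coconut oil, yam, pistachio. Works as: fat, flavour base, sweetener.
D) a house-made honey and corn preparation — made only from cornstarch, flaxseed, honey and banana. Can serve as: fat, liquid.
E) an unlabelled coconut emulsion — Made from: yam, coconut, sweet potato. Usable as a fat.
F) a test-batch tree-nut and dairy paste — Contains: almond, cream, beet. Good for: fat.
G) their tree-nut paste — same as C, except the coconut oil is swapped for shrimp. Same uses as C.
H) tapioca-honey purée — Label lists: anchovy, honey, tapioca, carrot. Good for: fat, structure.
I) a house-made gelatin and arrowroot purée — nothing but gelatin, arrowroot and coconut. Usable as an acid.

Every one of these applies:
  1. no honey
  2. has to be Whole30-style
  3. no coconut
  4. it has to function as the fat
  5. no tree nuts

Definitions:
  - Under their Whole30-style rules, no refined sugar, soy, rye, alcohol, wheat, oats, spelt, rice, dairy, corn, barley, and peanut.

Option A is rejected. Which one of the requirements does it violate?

usable as a fat: satisfied
Whole30-style: has rice — fails
tree-nut-free: satisfied
honey-free: satisfied
coconut-free: satisfied

Whole30-style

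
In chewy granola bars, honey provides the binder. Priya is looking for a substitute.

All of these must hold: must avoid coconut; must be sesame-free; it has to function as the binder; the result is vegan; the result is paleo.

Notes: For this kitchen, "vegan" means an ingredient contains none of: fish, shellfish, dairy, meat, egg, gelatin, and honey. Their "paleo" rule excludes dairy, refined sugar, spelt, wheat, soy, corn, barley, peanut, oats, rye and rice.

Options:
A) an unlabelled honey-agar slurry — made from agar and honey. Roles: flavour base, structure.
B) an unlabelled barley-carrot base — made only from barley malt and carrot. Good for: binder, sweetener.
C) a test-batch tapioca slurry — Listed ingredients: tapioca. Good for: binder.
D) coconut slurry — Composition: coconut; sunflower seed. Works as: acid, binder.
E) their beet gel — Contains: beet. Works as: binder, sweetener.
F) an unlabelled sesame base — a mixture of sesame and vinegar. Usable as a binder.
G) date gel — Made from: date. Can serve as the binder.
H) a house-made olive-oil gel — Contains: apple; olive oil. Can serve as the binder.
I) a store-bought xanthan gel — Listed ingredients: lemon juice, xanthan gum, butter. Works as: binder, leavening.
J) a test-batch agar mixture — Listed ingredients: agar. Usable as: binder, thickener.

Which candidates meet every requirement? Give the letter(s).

A: not usable as a binder; has honey, so not vegan — reject
B: has barley malt, so not paleo — out
C: only tapioca; none excluded — valid
D: has coconut, so not coconut-free — reject
E: all constraints satisfied — valid
F: has sesame, so not sesame-free — out
G: only date; none excluded — valid
H: nothing on the exclusion list — OK
I: has butter, so not vegan; has butter, so not paleo — reject
J: only agar; none excluded — valid

C, E, G, H, J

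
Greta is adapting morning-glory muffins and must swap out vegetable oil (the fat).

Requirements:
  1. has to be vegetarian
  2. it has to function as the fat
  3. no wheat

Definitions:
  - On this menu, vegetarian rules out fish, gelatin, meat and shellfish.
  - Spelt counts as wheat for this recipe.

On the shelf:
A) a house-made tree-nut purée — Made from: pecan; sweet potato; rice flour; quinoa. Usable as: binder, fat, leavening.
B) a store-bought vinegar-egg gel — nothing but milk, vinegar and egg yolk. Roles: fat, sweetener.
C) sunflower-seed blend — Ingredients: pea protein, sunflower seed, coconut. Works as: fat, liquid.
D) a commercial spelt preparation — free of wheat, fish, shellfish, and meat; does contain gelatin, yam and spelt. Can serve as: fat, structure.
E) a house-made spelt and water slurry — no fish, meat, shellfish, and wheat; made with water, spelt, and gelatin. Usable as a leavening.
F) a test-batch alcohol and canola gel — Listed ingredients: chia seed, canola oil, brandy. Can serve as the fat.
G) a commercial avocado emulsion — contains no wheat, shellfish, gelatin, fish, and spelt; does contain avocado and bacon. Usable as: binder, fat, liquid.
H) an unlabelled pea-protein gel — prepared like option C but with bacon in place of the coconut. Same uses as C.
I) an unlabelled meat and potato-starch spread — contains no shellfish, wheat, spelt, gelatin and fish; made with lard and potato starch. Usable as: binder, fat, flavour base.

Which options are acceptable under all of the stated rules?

A: rice flour and pecan etc. — none of it excluded — OK
B: nothing on the exclusion list — keep
C: vegetarian, wheat-free — keep
D: has gelatin, so not vegetarian; has spelt, so not wheat-free — reject
E: not usable as a fat; has gelatin, so not vegetarian (and 1 more) — reject
F: works as a fat, vegetarian, wheat-free — keep
G: has bacon, so not vegetarian — out
H: has bacon, so not vegetarian — no
I: has lard, so not vegetarian — no

A, B, C, F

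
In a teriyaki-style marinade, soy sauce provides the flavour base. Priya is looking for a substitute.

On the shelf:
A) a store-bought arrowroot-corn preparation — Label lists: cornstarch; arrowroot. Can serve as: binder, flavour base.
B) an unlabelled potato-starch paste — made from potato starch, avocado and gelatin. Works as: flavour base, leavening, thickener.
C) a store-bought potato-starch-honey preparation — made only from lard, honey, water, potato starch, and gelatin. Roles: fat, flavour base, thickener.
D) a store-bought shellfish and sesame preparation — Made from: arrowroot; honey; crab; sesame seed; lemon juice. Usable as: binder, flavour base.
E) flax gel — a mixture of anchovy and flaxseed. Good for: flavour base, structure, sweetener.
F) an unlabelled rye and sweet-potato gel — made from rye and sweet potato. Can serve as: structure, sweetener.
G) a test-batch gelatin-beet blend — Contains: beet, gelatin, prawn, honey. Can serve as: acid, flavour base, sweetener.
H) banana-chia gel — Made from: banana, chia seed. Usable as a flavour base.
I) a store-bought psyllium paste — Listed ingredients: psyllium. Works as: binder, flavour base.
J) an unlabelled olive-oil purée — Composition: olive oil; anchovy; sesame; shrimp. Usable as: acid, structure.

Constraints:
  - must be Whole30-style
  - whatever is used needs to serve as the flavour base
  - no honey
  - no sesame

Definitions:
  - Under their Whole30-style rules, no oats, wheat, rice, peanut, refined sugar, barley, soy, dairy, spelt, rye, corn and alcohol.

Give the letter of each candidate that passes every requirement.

A: has cornstarch, so not Whole30-style — out
B: works as a flavour base, Whole30-style, no sesame — valid
C: has honey, so not honey-free — no
D: has honey, so not honey-free; has sesame seed, so not sesame-free — reject
E: only anchovy and flaxseed; none excluded — OK
F: not usable as a flavour base; has rye, so not Whole30-style — reject
G: has honey, so not honey-free — reject
H: every rule checks out — valid
I: only psyllium; none excluded — keep
J: not usable as a flavour base; has sesame, so not sesame-free — out

B, E, H, I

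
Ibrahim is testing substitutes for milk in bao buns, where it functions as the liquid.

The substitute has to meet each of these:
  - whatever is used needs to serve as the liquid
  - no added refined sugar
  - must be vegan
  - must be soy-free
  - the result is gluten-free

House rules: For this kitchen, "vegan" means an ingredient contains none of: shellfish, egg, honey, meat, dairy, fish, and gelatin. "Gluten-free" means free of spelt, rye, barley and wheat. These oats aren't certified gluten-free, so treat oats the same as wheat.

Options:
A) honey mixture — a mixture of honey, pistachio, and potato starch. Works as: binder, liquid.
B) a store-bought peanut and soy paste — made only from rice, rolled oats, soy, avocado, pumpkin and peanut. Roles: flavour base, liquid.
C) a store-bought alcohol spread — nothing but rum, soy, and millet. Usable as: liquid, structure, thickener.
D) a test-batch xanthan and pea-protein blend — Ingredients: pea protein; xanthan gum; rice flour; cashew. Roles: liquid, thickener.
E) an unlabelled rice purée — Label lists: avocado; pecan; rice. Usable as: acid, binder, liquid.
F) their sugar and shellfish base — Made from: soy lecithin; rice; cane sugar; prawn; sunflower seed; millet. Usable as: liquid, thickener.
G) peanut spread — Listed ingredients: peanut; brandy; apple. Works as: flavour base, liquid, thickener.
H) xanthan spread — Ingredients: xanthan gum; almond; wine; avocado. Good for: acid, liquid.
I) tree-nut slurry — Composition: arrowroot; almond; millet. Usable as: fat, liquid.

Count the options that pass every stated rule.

5

A: has honey, so not vegan — out
B: has rolled oats, so not gluten-free; has soy, so not soy-free — reject
C: has soy, so not soy-free — reject
D: all constraints satisfied — OK
E: every rule checks out — OK
F: has prawn, so not vegan; has soy lecithin, so not soy-free (and 1 more) — reject
G: works as a liquid, no refined sugar, no soy — valid
H: all constraints satisfied — keep
I: gluten-free, no refined sugar — keep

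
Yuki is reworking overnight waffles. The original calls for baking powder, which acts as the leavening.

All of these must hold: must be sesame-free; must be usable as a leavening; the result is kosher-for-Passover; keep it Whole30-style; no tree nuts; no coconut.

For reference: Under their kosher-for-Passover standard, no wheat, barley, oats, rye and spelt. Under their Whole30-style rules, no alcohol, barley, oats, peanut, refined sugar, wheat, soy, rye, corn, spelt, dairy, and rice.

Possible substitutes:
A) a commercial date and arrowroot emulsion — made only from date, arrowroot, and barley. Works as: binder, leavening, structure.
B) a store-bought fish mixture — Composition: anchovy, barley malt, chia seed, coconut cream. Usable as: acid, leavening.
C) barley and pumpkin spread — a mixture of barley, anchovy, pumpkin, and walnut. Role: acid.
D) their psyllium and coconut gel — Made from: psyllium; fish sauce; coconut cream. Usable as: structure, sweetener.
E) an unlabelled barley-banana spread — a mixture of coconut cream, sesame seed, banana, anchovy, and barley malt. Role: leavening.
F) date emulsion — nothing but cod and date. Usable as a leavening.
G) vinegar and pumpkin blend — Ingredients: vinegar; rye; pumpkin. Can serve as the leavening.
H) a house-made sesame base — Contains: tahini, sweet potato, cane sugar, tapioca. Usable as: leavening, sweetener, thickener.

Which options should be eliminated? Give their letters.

A: has barley, so not kosher-for-Passover; has barley, so not Whole30-style — no
B: has barley malt, so not kosher-for-Passover; has barley malt, so not Whole30-style (and 1 more) — no
C: not usable as a leavening; has barley, so not kosher-for-Passover (and 2 more) — no
D: not usable as a leavening; has coconut cream, so not coconut-free — out
E: has barley malt, so not kosher-for-Passover; has barley malt, so not Whole30-style (and 2 more) — out
F: Whole30-style, no tree nuts — valid
G: has rye, so not kosher-for-Passover; has rye, so not Whole30-style — no
H: has cane sugar, so not Whole30-style; has tahini, so not sesame-free — reject

A, B, C, D, E, G, H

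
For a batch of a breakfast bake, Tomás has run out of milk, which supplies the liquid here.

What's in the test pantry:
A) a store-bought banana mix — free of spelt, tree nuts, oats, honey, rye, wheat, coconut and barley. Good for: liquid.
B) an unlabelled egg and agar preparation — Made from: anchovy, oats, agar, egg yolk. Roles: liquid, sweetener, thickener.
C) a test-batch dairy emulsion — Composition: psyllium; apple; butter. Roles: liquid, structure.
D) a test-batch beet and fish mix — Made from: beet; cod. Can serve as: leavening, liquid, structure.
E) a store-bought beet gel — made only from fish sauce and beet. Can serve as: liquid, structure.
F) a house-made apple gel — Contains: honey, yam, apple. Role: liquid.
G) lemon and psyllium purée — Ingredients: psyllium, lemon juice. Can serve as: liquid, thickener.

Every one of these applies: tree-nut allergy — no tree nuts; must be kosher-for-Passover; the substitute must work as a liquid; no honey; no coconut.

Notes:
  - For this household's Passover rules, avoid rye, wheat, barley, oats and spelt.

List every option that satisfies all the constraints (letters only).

A, C, D, E, G

A: works as a liquid, kosher-for-Passover, no coconut — OK
B: has oats, so not kosher-for-Passover — reject
C: only butter, apple, and psyllium; none excluded — OK
D: all constraints satisfied — keep
E: only fish sauce and beet; none excluded — valid
F: has honey, so not honey-free — out
G: nothing on the exclusion list — valid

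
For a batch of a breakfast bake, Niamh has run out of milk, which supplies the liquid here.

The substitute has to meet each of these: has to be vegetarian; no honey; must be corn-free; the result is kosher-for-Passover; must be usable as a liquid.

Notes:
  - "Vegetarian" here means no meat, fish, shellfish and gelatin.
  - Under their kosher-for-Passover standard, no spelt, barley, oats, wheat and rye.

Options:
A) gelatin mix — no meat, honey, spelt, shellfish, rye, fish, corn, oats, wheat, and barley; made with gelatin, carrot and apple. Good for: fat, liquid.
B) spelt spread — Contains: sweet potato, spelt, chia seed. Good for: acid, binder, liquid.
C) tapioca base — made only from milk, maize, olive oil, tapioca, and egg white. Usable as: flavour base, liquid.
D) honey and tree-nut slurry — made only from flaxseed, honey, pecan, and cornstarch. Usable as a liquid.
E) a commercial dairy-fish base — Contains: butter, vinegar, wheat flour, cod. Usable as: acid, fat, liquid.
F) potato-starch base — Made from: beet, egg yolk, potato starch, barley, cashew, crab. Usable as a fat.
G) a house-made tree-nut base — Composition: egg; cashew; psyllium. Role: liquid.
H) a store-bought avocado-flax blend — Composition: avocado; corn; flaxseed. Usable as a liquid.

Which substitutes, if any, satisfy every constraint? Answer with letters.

G

A: has gelatin, so not vegetarian — out
B: has spelt, so not kosher-for-Passover — reject
C: has maize, so not corn-free — out
D: has cornstarch, so not corn-free; has honey, so not honey-free — out
E: has cod, so not vegetarian; has wheat flour, so not kosher-for-Passover — reject
F: not usable as a liquid; has crab, so not vegetarian (and 1 more) — no
G: nothing on the exclusion list — valid
H: has corn, so not corn-free — out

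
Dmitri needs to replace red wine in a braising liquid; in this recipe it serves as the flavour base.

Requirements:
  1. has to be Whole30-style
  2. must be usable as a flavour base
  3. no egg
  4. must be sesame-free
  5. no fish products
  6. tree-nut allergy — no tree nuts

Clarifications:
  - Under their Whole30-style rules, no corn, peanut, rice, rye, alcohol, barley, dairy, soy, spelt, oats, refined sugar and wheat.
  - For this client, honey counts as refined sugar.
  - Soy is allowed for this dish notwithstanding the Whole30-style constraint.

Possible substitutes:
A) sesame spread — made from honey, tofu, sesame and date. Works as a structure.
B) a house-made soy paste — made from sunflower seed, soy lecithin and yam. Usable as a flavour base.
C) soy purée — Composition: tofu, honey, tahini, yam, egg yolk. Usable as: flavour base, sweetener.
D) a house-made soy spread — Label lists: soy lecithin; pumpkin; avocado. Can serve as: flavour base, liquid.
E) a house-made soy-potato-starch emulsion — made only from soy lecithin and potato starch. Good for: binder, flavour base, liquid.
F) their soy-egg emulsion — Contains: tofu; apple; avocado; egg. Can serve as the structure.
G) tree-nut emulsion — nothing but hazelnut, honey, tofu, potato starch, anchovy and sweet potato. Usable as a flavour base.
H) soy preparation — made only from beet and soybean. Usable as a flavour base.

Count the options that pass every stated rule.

4

A: not usable as a flavour base; has honey, so not Whole30-style (and 1 more) — no
B: soy is permitted under the Whole30-style carve-out; nothing else excluded — valid
C: has honey, so not Whole30-style; has tahini, so not sesame-free (and 1 more) — out
D: soy is permitted under the Whole30-style carve-out; nothing else excluded — valid
E: soy is permitted under the Whole30-style carve-out; nothing else excluded — valid
F: not usable as a flavour base; has egg, so not egg-free — no
G: has honey, so not Whole30-style; has anchovy, so not fish-free (and 1 more) — out
H: soy is permitted under the Whole30-style carve-out; nothing else excluded — valid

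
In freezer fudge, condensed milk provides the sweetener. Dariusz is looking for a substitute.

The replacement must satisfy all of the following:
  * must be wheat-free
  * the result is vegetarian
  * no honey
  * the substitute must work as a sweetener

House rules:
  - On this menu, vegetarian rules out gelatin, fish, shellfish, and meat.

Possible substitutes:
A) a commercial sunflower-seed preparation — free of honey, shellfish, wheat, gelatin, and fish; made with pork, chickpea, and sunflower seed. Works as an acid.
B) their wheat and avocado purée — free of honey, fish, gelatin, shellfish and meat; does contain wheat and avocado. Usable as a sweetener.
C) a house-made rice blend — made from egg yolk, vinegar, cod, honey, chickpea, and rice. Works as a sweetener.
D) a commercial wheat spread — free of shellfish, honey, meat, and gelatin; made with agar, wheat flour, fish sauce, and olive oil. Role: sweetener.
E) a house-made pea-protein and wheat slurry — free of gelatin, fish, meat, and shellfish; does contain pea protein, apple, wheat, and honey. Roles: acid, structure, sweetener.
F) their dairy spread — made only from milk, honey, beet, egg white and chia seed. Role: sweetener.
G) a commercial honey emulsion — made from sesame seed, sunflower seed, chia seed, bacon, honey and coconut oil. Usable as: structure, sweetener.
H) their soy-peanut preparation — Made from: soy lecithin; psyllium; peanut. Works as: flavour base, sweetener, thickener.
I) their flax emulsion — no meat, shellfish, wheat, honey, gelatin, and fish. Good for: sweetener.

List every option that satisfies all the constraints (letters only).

H, I

A: not usable as a sweetener; has pork, so not vegetarian — out
B: has wheat, so not wheat-free — no
C: has cod, so not vegetarian; has honey, so not honey-free — no
D: has fish sauce, so not vegetarian; has wheat flour, so not wheat-free — out
E: has wheat, so not wheat-free; has honey, so not honey-free — no
F: has honey, so not honey-free — no
G: has bacon, so not vegetarian; has honey, so not honey-free — out
H: only peanut, soy lecithin and psyllium; none excluded — keep
I: every rule checks out — OK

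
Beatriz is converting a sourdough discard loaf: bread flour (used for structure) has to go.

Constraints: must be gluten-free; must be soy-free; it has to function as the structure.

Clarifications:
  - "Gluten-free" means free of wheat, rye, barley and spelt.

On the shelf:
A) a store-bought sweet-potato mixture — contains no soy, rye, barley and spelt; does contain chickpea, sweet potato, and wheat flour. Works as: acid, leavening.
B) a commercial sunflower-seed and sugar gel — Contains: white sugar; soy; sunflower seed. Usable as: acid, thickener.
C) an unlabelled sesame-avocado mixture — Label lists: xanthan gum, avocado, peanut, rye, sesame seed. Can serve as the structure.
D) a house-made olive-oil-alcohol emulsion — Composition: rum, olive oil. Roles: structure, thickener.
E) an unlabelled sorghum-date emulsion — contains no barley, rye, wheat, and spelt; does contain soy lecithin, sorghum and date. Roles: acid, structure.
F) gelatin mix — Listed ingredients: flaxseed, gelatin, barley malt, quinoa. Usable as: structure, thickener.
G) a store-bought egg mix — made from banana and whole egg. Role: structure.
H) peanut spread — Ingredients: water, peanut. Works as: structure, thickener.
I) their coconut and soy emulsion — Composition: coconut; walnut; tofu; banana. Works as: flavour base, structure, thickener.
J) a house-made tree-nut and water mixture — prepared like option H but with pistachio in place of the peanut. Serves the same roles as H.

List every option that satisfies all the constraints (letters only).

D, G, H, J

A: not usable as a structure; has wheat flour, so not gluten-free — reject
B: not usable as a structure; has soy, so not soy-free — no
C: has rye, so not gluten-free — out
D: every rule checks out — OK
E: has soy lecithin, so not soy-free — out
F: has barley malt, so not gluten-free — no
G: nothing on the exclusion list — valid
H: only peanut and water; none excluded — OK
I: has tofu, so not soy-free — no
J: only pistachio and water; none excluded — OK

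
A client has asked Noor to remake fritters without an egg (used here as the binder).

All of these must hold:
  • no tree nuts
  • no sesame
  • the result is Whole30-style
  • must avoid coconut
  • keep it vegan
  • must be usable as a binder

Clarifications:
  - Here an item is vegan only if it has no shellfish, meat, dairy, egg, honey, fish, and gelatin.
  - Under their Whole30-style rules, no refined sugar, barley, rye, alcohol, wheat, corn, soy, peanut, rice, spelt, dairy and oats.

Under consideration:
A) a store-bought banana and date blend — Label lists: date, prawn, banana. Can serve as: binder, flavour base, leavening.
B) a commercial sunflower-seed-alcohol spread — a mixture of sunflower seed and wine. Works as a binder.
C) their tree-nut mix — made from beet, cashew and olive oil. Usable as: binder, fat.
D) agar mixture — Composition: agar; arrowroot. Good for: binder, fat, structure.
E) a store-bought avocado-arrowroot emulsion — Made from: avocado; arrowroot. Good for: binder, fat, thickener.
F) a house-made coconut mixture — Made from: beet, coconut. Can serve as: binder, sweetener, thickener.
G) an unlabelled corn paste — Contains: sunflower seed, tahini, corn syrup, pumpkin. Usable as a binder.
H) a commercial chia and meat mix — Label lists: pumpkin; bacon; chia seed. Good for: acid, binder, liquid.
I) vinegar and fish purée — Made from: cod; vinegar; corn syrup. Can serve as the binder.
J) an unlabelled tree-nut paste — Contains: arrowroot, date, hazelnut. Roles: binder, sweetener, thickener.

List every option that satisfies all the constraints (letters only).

A: has prawn, so not vegan — out
B: has wine, so not Whole30-style — no
C: has cashew, so not tree-nut-free — reject
D: works as a binder, Whole30-style, no sesame — keep
E: only arrowroot and avocado; none excluded — keep
F: has coconut, so not coconut-free — no
G: has corn syrup, so not Whole30-style; has tahini, so not sesame-free — no
H: has bacon, so not vegan — out
I: has cod, so not vegan; has corn syrup, so not Whole30-style — out
J: has hazelnut, so not tree-nut-free — reject

D, E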